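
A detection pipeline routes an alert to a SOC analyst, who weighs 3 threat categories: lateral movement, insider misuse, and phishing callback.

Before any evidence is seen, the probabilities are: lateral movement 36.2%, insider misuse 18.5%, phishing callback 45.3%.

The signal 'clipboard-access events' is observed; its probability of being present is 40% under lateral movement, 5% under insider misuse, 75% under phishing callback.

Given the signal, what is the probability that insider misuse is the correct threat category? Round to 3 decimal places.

Multiply each prior by the likelihood of the signal:
  lateral movement: 0.362 × 0.40 = 0.1448
  insider misuse: 0.185 × 0.05 = 0.00925
  phishing callback: 0.453 × 0.75 = 0.33975
The unnormalized weights sum to 0.4938.
P(insider misuse | evidence) = 0.00925 / 0.4938 ≈ 0.019.

0.019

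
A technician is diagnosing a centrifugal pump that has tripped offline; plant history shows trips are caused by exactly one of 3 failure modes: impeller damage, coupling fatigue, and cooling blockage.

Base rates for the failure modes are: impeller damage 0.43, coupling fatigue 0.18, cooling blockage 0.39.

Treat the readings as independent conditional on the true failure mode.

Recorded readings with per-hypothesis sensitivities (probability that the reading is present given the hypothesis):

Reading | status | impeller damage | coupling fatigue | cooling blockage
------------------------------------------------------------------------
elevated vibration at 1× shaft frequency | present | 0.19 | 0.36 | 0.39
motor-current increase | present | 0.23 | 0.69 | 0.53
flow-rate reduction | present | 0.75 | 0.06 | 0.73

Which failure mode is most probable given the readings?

Multiply each prior by the joint likelihood of the reading pattern:
  impeller damage: 0.43 × 0.19 × 0.23 × 0.75 = 0.014093
  coupling fatigue: 0.18 × 0.36 × 0.69 × 0.06 = 0.0026827
  cooling blockage: 0.39 × 0.39 × 0.53 × 0.73 = 0.058847
Marginal likelihood of the evidence = 0.075623.
P(impeller damage | evidence) ≈ 0.014093 / 0.075623 ≈ 0.186
P(coupling fatigue | evidence) ≈ 0.0026827 / 0.075623 ≈ 0.035
P(cooling blockage | evidence) ≈ 0.058847 / 0.075623 ≈ 0.778
The largest is 0.778, so cooling blockage is most probable.

cooling blockage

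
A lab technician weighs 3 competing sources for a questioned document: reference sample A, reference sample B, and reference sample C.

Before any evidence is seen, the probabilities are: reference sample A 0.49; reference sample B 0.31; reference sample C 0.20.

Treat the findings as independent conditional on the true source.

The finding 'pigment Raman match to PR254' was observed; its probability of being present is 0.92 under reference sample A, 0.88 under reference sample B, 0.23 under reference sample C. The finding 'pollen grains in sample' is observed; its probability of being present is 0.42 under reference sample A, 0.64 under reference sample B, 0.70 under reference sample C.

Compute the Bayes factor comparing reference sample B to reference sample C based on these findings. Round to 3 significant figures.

Joint likelihood of the evidence pattern under each hypothesis:
  reference sample B: 0.88 × 0.64 = 0.5632
  reference sample C: 0.23 × 0.70 = 0.161
Bayes factor = 0.5632 / 0.161 ≈ 3.50

3.50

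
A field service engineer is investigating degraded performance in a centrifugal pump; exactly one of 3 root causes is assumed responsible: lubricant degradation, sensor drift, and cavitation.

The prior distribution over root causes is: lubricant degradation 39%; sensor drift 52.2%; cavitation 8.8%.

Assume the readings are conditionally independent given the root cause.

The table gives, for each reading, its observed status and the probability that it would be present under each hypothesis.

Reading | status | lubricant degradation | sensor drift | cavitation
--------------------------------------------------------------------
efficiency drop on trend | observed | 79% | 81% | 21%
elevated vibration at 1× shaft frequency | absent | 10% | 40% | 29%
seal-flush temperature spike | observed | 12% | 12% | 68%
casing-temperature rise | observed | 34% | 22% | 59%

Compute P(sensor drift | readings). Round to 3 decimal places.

Multiply each prior by the joint likelihood of the reading pattern (using 1 − P(present | H) for each absent reading):
  lubricant degradation: 0.390 × 0.79 × (1 − 0.10) × 0.12 × 0.34 = 0.011313
  sensor drift: 0.522 × 0.81 × (1 − 0.40) × 0.12 × 0.22 = 0.0066975
  cavitation: 0.088 × 0.21 × (1 − 0.29) × 0.68 × 0.59 = 0.0052641
The unnormalized weights sum to 0.023275.
P(sensor drift | evidence) = 0.0066975 / 0.023275 ≈ 0.288.

0.288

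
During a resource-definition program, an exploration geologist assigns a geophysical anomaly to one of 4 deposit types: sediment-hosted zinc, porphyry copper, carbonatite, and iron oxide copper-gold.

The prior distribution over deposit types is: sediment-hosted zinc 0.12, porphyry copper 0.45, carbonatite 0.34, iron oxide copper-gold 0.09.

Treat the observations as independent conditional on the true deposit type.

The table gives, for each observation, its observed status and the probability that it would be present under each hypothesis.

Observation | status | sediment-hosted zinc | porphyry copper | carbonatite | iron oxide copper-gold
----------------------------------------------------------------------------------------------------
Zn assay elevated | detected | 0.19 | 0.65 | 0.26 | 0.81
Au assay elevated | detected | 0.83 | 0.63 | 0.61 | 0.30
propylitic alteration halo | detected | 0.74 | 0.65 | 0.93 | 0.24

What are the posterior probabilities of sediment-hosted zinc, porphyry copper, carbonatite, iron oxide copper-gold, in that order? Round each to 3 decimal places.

0.074, 0.633, 0.265, 0.028

For each hypothesis, the unnormalized posterior weight is prior × product of the observation likelihoods:
  sediment-hosted zinc: 0.12 × 0.19 × 0.83 × 0.74 = 0.014004
  porphyry copper: 0.45 × 0.65 × 0.63 × 0.65 = 0.11978
  carbonatite: 0.34 × 0.26 × 0.61 × 0.93 = 0.050149
  iron oxide copper-gold: 0.09 × 0.81 × 0.30 × 0.24 = 0.0052488
The unnormalized weights sum to 0.18918.
P(sediment-hosted zinc | evidence) = 0.014004 / 0.18918 ≈ 0.074
P(porphyry copper | evidence) = 0.11978 / 0.18918 ≈ 0.633
P(carbonatite | evidence) = 0.050149 / 0.18918 ≈ 0.265
P(iron oxide copper-gold | evidence) = 0.0052488 / 0.18918 ≈ 0.028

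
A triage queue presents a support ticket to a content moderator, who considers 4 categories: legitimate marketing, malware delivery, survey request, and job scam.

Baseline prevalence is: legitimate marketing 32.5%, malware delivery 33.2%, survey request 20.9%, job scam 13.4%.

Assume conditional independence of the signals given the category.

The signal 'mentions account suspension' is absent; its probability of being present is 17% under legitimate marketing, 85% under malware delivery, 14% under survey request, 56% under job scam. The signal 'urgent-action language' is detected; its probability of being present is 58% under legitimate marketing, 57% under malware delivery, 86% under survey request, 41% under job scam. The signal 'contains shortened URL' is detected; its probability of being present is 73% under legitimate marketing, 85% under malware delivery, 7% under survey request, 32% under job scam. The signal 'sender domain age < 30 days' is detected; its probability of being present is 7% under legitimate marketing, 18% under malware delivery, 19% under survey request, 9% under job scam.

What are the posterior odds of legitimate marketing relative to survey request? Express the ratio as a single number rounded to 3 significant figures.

3.89

The normalizing constant cancels in an odds ratio, so compute prior × likelihood for the two hypotheses only (using 1 − P(present | H) for each absent signal):
  legitimate marketing: 0.325 × (1 − 0.17) × 0.58 × 0.73 × 0.07 = 0.0079949
  survey request: 0.209 × (1 − 0.14) × 0.86 × 0.07 × 0.19 = 0.0020559
Posterior odds = 0.0079949 / 0.0020559 ≈ 3.89.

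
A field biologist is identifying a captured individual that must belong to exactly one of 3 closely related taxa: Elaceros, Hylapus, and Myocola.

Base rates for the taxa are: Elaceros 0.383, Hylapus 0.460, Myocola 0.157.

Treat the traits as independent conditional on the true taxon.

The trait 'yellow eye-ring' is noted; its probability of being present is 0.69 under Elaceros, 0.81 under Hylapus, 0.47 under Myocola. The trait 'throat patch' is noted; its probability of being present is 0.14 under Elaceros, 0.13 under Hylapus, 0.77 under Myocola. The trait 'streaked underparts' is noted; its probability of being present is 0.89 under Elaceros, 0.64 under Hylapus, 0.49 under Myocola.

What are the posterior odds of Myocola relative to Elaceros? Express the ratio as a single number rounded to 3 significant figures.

Posterior odds equal prior odds times the likelihood ratio; only the two competing hypotheses matter.
  Myocola: 0.157 × 0.47 × 0.77 × 0.49 = 0.027841
  Elaceros: 0.383 × 0.69 × 0.14 × 0.89 = 0.032928
Posterior odds = 0.027841 / 0.032928 ≈ 0.846.

0.846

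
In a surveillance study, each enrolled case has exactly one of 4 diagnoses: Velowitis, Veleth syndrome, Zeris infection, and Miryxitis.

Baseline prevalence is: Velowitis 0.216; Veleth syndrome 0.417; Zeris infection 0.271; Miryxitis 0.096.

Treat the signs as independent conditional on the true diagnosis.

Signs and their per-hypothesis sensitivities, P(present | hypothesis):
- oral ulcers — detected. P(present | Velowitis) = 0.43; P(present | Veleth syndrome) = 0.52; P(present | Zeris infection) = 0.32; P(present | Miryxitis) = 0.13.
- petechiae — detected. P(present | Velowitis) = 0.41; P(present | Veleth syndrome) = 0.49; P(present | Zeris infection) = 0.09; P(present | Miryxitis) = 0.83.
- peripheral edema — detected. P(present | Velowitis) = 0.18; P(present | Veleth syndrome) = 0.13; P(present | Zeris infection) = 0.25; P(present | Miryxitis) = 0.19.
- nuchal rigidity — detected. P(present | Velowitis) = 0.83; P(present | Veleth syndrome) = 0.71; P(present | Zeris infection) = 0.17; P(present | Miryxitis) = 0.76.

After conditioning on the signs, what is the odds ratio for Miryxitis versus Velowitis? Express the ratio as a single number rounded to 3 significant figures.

0.263

Unnormalized posterior weight (prior times the sign likelihoods) for each of the two hypotheses:
  Miryxitis: 0.096 × 0.13 × 0.83 × 0.19 × 0.76 = 0.0014958
  Velowitis: 0.216 × 0.43 × 0.41 × 0.18 × 0.83 = 0.0056893
Posterior odds = 0.0014958 / 0.0056893 ≈ 0.263.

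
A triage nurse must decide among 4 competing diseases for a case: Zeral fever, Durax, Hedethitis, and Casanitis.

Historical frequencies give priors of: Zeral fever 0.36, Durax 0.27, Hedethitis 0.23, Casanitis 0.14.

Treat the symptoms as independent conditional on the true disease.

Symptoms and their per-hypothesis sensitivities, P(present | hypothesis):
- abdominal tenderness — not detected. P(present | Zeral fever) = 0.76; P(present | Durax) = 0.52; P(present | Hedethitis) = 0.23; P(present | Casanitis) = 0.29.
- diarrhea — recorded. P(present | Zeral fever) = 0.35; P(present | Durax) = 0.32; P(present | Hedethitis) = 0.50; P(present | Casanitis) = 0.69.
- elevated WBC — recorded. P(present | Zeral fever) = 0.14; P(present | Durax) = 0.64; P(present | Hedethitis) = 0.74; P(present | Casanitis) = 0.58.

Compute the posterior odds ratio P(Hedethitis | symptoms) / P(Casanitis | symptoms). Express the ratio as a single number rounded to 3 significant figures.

1.65

Posterior odds equal prior odds times the likelihood ratio; only the two competing hypotheses matter (using 1 − P(present | H) for each absent symptom).
  Hedethitis: 0.23 × (1 − 0.23) × 0.50 × 0.74 = 0.065527
  Casanitis: 0.14 × (1 − 0.29) × 0.69 × 0.58 = 0.03978
Posterior odds = 0.065527 / 0.03978 ≈ 1.65.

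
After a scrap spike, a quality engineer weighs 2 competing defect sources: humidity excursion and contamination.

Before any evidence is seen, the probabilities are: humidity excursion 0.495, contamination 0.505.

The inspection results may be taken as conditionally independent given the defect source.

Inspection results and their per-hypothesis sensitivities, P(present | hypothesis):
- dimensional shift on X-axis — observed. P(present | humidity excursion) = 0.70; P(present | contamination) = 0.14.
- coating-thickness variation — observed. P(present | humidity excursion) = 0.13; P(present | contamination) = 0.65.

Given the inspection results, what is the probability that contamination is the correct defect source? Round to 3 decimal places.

0.505

For each hypothesis, the unnormalized posterior weight is prior × product of the inspection result likelihoods:
  humidity excursion: 0.495 × 0.70 × 0.13 = 0.045045
  contamination: 0.505 × 0.14 × 0.65 = 0.045955
The unnormalized weights sum to 0.091.
P(contamination | evidence) = 0.045955 / 0.091 ≈ 0.505.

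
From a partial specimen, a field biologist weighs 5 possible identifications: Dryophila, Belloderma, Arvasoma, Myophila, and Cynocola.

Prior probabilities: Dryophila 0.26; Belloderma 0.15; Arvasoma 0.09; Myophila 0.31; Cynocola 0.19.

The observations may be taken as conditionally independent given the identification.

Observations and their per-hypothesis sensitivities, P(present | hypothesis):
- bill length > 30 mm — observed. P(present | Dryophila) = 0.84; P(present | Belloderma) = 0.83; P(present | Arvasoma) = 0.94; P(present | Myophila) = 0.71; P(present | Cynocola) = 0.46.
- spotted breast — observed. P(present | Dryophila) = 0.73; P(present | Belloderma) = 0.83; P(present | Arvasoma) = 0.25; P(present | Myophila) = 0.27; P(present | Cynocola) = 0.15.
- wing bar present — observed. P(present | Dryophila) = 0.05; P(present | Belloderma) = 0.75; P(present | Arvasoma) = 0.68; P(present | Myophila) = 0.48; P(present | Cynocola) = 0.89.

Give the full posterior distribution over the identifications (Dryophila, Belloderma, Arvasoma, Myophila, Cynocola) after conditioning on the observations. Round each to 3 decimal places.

Multiply each prior by the joint likelihood of the evidence pattern:
  Dryophila: 0.26 × 0.84 × 0.73 × 0.05 = 0.0079716
  Belloderma: 0.15 × 0.83 × 0.83 × 0.75 = 0.077501
  Arvasoma: 0.09 × 0.94 × 0.25 × 0.68 = 0.014382
  Myophila: 0.31 × 0.71 × 0.27 × 0.48 = 0.028525
  Cynocola: 0.19 × 0.46 × 0.15 × 0.89 = 0.011668
The unnormalized weights sum to 0.14005.
P(Dryophila | evidence) = 0.0079716 / 0.14005 ≈ 0.057
P(Belloderma | evidence) = 0.077501 / 0.14005 ≈ 0.553
P(Arvasoma | evidence) = 0.014382 / 0.14005 ≈ 0.103
P(Myophila | evidence) = 0.028525 / 0.14005 ≈ 0.204
P(Cynocola | evidence) = 0.011668 / 0.14005 ≈ 0.083

0.057, 0.553, 0.103, 0.204, 0.083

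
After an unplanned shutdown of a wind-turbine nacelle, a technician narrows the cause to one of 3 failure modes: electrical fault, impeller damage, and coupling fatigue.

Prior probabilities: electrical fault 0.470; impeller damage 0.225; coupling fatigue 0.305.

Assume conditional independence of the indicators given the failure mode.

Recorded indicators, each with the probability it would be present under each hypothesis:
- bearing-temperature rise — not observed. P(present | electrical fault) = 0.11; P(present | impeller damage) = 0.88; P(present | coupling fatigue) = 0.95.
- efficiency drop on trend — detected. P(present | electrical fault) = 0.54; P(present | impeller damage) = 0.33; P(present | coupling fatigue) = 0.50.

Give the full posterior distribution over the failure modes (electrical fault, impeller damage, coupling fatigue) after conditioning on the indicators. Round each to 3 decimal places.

For each hypothesis, the unnormalized posterior weight is prior × product of the indicator likelihoods (using 1 − P(present | H) for each absent indicator):
  electrical fault: 0.470 × (1 − 0.11) × 0.54 = 0.22588
  impeller damage: 0.225 × (1 − 0.88) × 0.33 = 0.00891
  coupling fatigue: 0.305 × (1 − 0.95) × 0.50 = 0.007625
Marginal likelihood of the evidence = 0.24242.
P(electrical fault | evidence) = 0.22588 / 0.24242 ≈ 0.932
P(impeller damage | evidence) = 0.00891 / 0.24242 ≈ 0.037
P(coupling fatigue | evidence) = 0.007625 / 0.24242 ≈ 0.031

0.932, 0.037, 0.031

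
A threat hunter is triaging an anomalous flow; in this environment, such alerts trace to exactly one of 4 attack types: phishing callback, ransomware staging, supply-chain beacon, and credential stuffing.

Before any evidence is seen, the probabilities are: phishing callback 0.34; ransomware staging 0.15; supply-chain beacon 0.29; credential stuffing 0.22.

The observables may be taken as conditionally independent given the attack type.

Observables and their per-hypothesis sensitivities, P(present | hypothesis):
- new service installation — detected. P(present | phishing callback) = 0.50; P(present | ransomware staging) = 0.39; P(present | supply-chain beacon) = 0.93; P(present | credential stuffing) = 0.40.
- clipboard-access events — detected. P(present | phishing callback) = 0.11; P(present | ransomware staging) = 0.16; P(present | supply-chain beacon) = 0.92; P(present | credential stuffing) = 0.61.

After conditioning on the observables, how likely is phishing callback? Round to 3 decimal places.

0.057

Multiply each prior by the joint likelihood of the observable pattern:
  phishing callback: 0.34 × 0.50 × 0.11 = 0.0187
  ransomware staging: 0.15 × 0.39 × 0.16 = 0.00936
  supply-chain beacon: 0.29 × 0.93 × 0.92 = 0.24812
  credential stuffing: 0.22 × 0.40 × 0.61 = 0.05368
Marginal likelihood of the evidence = 0.32986.
P(phishing callback | evidence) = 0.0187 / 0.32986 ≈ 0.057.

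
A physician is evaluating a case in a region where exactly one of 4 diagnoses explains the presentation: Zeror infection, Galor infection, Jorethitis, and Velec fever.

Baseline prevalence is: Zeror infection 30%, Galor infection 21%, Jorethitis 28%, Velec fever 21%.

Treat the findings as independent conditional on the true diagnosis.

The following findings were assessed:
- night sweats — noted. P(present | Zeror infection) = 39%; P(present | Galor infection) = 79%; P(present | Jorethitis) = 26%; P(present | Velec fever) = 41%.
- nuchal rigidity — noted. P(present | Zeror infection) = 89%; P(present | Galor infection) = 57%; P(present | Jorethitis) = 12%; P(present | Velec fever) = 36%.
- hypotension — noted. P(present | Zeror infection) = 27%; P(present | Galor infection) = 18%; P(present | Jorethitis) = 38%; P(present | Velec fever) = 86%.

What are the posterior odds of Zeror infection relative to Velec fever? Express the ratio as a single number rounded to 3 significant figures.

1.05

Posterior odds equal prior odds times the likelihood ratio; only the two competing hypotheses matter.
  Zeror infection: 0.30 × 0.39 × 0.89 × 0.27 = 0.028115
  Velec fever: 0.21 × 0.41 × 0.36 × 0.86 = 0.026657
Posterior odds = 0.028115 / 0.026657 ≈ 1.05.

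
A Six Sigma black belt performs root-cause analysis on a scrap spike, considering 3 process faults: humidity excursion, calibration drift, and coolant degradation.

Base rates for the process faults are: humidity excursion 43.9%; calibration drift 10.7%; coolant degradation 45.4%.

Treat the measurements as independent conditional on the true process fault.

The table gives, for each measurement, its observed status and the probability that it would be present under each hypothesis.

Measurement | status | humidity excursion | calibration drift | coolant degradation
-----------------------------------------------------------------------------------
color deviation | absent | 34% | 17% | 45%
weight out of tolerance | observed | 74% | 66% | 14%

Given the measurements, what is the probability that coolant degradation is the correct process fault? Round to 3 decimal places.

0.114

For each hypothesis, the unnormalized posterior weight is prior × product of the measurement likelihoods (using 1 − P(present | H) for each absent measurement):
  humidity excursion: 0.439 × (1 − 0.34) × 0.74 = 0.21441
  calibration drift: 0.107 × (1 − 0.17) × 0.66 = 0.058615
  coolant degradation: 0.454 × (1 − 0.45) × 0.14 = 0.034958
Normalizing constant Z = 0.21441 + 0.058615 + 0.034958 = 0.30798.
P(coolant degradation | evidence) = 0.034958 / 0.30798 ≈ 0.114.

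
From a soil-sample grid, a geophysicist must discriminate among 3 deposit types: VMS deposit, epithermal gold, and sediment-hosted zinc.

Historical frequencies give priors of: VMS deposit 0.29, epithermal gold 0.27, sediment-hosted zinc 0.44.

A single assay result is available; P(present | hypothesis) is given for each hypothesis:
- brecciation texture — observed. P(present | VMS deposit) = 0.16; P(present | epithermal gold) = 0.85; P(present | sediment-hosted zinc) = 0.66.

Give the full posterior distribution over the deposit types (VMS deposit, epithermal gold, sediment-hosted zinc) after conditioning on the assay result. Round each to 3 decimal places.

By Bayes' rule, the unnormalized weight for each hypothesis is prior × likelihood:
  VMS deposit: 0.29 × 0.16 = 0.0464
  epithermal gold: 0.27 × 0.85 = 0.2295
  sediment-hosted zinc: 0.44 × 0.66 = 0.2904
Normalizing constant Z = 0.0464 + 0.2295 + 0.2904 = 0.5663.
P(VMS deposit | evidence) = 0.0464 / 0.5663 ≈ 0.082
P(epithermal gold | evidence) = 0.2295 / 0.5663 ≈ 0.405
P(sediment-hosted zinc | evidence) = 0.2904 / 0.5663 ≈ 0.513

0.082, 0.405, 0.513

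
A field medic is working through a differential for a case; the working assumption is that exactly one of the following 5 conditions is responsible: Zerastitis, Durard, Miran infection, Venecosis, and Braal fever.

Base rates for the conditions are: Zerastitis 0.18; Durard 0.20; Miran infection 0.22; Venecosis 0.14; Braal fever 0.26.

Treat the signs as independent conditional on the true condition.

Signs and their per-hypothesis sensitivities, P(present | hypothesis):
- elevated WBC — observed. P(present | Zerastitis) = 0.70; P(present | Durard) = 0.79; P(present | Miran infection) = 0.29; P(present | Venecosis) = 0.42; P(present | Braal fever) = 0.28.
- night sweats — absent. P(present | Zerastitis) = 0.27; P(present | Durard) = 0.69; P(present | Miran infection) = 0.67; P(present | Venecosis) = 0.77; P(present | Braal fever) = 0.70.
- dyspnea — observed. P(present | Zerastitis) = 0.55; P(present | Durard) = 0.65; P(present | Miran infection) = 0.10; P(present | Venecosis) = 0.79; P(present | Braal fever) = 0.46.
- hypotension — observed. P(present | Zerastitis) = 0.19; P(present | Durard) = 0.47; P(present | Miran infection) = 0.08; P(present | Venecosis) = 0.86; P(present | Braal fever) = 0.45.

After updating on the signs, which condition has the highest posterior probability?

By Bayes' rule with conditional independence, the unnormalized weight for each hypothesis is prior × ∏ likelihoods (using 1 − P(present | H) for each absent sign):
  Zerastitis: 0.18 × 0.70 × (1 − 0.27) × 0.55 × 0.19 = 0.0096119
  Durard: 0.20 × 0.79 × (1 − 0.69) × 0.65 × 0.47 = 0.014963
  Miran infection: 0.22 × 0.29 × (1 − 0.67) × 0.10 × 0.08 = 0.00016843
  Venecosis: 0.14 × 0.42 × (1 − 0.77) × 0.79 × 0.86 = 0.0091882
  Braal fever: 0.26 × 0.28 × (1 − 0.70) × 0.46 × 0.45 = 0.0045209
Normalizing constant Z = 0.0096119 + 0.014963 + 0.00016843 + 0.0091882 + 0.0045209 = 0.038453.
P(Zerastitis | evidence) ≈ 0.0096119 / 0.038453 ≈ 0.250
P(Durard | evidence) ≈ 0.014963 / 0.038453 ≈ 0.389
P(Miran infection | evidence) ≈ 0.00016843 / 0.038453 ≈ 0.004
P(Venecosis | evidence) ≈ 0.0091882 / 0.038453 ≈ 0.239
P(Braal fever | evidence) ≈ 0.0045209 / 0.038453 ≈ 0.118
The largest is 0.389, so Durard is most probable.

Durard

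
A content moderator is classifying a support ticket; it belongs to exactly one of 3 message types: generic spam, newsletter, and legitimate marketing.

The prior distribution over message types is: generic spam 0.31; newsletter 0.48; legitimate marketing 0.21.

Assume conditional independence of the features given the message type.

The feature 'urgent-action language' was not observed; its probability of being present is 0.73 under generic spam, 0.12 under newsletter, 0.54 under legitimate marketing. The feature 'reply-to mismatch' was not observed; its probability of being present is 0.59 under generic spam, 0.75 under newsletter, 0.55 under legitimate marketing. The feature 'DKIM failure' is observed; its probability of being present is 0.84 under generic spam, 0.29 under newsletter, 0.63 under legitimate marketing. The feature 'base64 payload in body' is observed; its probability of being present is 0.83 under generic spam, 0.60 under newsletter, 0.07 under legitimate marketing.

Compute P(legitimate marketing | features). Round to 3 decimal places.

0.043

By Bayes' rule with conditional independence, the unnormalized weight for each hypothesis is prior × ∏ likelihoods (using 1 − P(present | H) for each absent feature):
  generic spam: 0.31 × (1 − 0.73) × (1 − 0.59) × 0.84 × 0.83 = 0.023926
  newsletter: 0.48 × (1 − 0.12) × (1 − 0.75) × 0.29 × 0.60 = 0.018374
  legitimate marketing: 0.21 × (1 − 0.54) × (1 − 0.55) × 0.63 × 0.07 = 0.001917
The unnormalized weights sum to 0.044217.
P(legitimate marketing | evidence) = 0.001917 / 0.044217 ≈ 0.043.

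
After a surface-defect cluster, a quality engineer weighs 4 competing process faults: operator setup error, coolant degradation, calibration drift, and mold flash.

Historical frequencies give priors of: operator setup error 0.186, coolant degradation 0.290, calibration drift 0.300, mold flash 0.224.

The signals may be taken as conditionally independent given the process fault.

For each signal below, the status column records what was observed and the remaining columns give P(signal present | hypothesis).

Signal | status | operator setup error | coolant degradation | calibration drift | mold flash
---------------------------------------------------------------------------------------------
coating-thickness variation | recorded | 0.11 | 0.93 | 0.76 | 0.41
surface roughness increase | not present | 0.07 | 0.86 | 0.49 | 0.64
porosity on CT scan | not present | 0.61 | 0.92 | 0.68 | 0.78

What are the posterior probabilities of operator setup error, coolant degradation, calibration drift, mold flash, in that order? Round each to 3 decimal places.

0.135, 0.055, 0.677, 0.132

For each hypothesis, the unnormalized posterior weight is prior × product of the signal likelihoods (using 1 − P(present | H) for each absent signal):
  operator setup error: 0.186 × 0.11 × (1 − 0.07) × (1 − 0.61) = 0.0074208
  coolant degradation: 0.290 × 0.93 × (1 − 0.86) × (1 − 0.92) = 0.0030206
  calibration drift: 0.300 × 0.76 × (1 − 0.49) × (1 − 0.68) = 0.03721
  mold flash: 0.224 × 0.41 × (1 − 0.64) × (1 − 0.78) = 0.0072737
The unnormalized weights sum to 0.054925.
P(operator setup error | evidence) = 0.0074208 / 0.054925 ≈ 0.135
P(coolant degradation | evidence) = 0.0030206 / 0.054925 ≈ 0.055
P(calibration drift | evidence) = 0.03721 / 0.054925 ≈ 0.677
P(mold flash | evidence) = 0.0072737 / 0.054925 ≈ 0.132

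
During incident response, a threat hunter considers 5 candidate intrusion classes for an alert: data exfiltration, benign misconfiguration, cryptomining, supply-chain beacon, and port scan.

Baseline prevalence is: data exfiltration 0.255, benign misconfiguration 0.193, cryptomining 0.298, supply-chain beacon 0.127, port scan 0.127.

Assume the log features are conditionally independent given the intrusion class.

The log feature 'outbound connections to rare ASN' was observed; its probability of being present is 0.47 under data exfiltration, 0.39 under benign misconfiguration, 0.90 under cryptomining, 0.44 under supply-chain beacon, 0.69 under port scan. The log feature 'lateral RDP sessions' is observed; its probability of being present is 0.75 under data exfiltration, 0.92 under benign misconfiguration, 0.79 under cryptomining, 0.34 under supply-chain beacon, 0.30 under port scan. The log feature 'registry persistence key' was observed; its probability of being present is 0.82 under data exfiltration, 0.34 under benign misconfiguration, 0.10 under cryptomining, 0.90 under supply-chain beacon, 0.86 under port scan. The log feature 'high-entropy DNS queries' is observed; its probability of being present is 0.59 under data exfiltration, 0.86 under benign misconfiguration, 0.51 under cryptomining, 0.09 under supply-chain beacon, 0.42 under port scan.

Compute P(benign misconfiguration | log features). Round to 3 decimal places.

0.237

By Bayes' rule with conditional independence, the unnormalized weight for each hypothesis is prior × ∏ likelihoods:
  data exfiltration: 0.255 × 0.47 × 0.75 × 0.82 × 0.59 = 0.043488
  benign misconfiguration: 0.193 × 0.39 × 0.92 × 0.34 × 0.86 = 0.020248
  cryptomining: 0.298 × 0.90 × 0.79 × 0.10 × 0.51 = 0.010806
  supply-chain beacon: 0.127 × 0.44 × 0.34 × 0.90 × 0.09 = 0.0015389
  port scan: 0.127 × 0.69 × 0.30 × 0.86 × 0.42 = 0.0094956
Normalizing constant Z = 0.043488 + 0.020248 + 0.010806 + 0.0015389 + 0.0094956 = 0.085576.
P(benign misconfiguration | evidence) = 0.020248 / 0.085576 ≈ 0.237.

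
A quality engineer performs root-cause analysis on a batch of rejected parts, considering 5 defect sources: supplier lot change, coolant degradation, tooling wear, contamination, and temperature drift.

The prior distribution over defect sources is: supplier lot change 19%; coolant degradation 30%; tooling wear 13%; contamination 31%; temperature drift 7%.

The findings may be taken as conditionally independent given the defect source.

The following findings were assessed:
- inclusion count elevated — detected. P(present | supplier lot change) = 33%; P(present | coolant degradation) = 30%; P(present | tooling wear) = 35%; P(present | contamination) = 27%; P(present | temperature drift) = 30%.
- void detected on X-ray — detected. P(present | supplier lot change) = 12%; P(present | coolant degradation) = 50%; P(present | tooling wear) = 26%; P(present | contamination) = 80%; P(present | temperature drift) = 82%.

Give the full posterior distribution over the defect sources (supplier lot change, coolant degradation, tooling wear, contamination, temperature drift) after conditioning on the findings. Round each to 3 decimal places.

0.051, 0.303, 0.080, 0.451, 0.116

Multiply each prior by the joint likelihood of the evidence pattern:
  supplier lot change: 0.19 × 0.33 × 0.12 = 0.007524
  coolant degradation: 0.30 × 0.30 × 0.50 = 0.045
  tooling wear: 0.13 × 0.35 × 0.26 = 0.01183
  contamination: 0.31 × 0.27 × 0.80 = 0.06696
  temperature drift: 0.07 × 0.30 × 0.82 = 0.01722
Normalizing constant Z = 0.007524 + 0.045 + 0.01183 + 0.06696 + 0.01722 = 0.14853.
P(supplier lot change | evidence) = 0.007524 / 0.14853 ≈ 0.051
P(coolant degradation | evidence) = 0.045 / 0.14853 ≈ 0.303
P(tooling wear | evidence) = 0.01183 / 0.14853 ≈ 0.080
P(contamination | evidence) = 0.06696 / 0.14853 ≈ 0.451
P(temperature drift | evidence) = 0.01722 / 0.14853 ≈ 0.116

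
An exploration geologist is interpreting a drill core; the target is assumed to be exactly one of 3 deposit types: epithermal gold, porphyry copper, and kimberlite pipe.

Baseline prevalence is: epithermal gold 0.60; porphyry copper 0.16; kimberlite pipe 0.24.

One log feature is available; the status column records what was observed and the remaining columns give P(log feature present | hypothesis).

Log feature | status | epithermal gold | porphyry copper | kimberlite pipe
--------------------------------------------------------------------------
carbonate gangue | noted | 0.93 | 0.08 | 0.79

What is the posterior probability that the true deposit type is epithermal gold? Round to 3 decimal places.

0.734

By Bayes' rule, the unnormalized weight for each hypothesis is prior × likelihood:
  epithermal gold: 0.60 × 0.93 = 0.558
  porphyry copper: 0.16 × 0.08 = 0.0128
  kimberlite pipe: 0.24 × 0.79 = 0.1896
Normalizing constant Z = 0.558 + 0.0128 + 0.1896 = 0.7604.
P(epithermal gold | evidence) = 0.558 / 0.7604 ≈ 0.734.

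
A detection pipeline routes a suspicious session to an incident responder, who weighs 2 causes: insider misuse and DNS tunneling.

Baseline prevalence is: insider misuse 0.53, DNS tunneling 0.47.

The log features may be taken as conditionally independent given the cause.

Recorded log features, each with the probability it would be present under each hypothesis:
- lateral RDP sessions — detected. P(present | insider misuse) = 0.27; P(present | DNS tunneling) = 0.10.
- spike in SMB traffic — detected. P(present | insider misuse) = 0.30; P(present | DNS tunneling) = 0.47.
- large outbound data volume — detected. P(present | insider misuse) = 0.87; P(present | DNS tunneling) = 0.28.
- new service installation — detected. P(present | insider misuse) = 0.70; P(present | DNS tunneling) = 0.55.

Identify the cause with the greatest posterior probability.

For each hypothesis, the unnormalized posterior weight is prior × product of the log feature likelihoods:
  insider misuse: 0.53 × 0.27 × 0.30 × 0.87 × 0.70 = 0.026144
  DNS tunneling: 0.47 × 0.10 × 0.47 × 0.28 × 0.55 = 0.0034019
The unnormalized weights sum to 0.029546.
P(insider misuse | evidence) ≈ 0.026144 / 0.029546 ≈ 0.885
P(DNS tunneling | evidence) ≈ 0.0034019 / 0.029546 ≈ 0.115
The largest is 0.885, so insider misuse is most probable.

insider misuse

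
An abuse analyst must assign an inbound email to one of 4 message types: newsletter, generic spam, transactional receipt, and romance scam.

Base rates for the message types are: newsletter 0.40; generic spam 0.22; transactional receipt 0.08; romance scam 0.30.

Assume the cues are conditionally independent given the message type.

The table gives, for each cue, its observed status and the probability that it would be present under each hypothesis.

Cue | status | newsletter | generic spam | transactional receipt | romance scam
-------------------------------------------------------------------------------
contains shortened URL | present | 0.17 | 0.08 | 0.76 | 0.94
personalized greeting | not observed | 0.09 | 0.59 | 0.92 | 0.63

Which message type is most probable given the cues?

romance scam

Multiply each prior by the joint likelihood of the cue pattern (using 1 − P(present | H) for each absent cue):
  newsletter: 0.40 × 0.17 × (1 − 0.09) = 0.06188
  generic spam: 0.22 × 0.08 × (1 − 0.59) = 0.007216
  transactional receipt: 0.08 × 0.76 × (1 − 0.92) = 0.004864
  romance scam: 0.30 × 0.94 × (1 − 0.63) = 0.10434
Marginal likelihood of the evidence = 0.1783.
P(newsletter | evidence) ≈ 0.06188 / 0.1783 ≈ 0.347
P(generic spam | evidence) ≈ 0.007216 / 0.1783 ≈ 0.040
P(transactional receipt | evidence) ≈ 0.004864 / 0.1783 ≈ 0.027
P(romance scam | evidence) ≈ 0.10434 / 0.1783 ≈ 0.585
The largest is 0.585, so romance scam is most probable.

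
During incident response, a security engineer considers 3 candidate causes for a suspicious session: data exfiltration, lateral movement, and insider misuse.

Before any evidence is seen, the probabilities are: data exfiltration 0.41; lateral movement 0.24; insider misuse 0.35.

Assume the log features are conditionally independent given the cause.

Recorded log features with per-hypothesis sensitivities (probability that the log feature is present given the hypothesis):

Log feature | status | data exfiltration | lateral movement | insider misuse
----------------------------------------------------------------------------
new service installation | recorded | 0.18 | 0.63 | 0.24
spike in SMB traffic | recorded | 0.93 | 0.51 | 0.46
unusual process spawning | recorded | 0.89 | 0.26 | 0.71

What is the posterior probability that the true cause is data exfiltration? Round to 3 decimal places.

Multiply each prior by the joint likelihood of the log feature pattern:
  data exfiltration: 0.41 × 0.18 × 0.93 × 0.89 = 0.061084
  lateral movement: 0.24 × 0.63 × 0.51 × 0.26 = 0.020049
  insider misuse: 0.35 × 0.24 × 0.46 × 0.71 = 0.027434
The unnormalized weights sum to 0.10857.
P(data exfiltration | evidence) = 0.061084 / 0.10857 ≈ 0.563.

0.563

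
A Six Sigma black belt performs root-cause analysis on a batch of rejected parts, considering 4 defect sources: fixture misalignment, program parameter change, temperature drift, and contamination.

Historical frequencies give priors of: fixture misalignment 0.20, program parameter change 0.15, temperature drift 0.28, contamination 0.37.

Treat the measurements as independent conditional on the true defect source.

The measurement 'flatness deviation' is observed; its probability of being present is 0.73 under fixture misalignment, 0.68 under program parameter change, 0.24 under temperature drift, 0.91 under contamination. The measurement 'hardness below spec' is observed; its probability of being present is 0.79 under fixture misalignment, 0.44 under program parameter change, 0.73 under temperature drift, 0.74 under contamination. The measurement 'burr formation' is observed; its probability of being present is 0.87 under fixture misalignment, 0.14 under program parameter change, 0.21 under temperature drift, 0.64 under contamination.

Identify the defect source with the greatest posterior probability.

By Bayes' rule with conditional independence, the unnormalized weight for each hypothesis is prior × ∏ likelihoods:
  fixture misalignment: 0.20 × 0.73 × 0.79 × 0.87 = 0.10035
  program parameter change: 0.15 × 0.68 × 0.44 × 0.14 = 0.0062832
  temperature drift: 0.28 × 0.24 × 0.73 × 0.21 = 0.010302
  contamination: 0.37 × 0.91 × 0.74 × 0.64 = 0.15946
Normalizing constant Z = 0.10035 + 0.0062832 + 0.010302 + 0.15946 = 0.27639.
P(fixture misalignment | evidence) ≈ 0.10035 / 0.27639 ≈ 0.363
P(program parameter change | evidence) ≈ 0.0062832 / 0.27639 ≈ 0.023
P(temperature drift | evidence) ≈ 0.010302 / 0.27639 ≈ 0.037
P(contamination | evidence) ≈ 0.15946 / 0.27639 ≈ 0.577
The largest is 0.577, so contamination is most probable.

contamination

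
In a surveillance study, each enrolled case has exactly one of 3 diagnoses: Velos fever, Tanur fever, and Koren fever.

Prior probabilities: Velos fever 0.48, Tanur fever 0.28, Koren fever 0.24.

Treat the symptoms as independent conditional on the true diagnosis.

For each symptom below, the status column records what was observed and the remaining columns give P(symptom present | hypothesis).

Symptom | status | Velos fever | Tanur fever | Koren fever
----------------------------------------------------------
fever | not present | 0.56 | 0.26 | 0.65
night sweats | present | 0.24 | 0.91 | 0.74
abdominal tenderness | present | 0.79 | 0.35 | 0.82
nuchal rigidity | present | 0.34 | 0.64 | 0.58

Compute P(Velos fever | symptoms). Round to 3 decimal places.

Multiply each prior by the joint likelihood of the symptom pattern (using 1 − P(present | H) for each absent symptom):
  Velos fever: 0.48 × (1 − 0.56) × 0.24 × 0.79 × 0.34 = 0.013615
  Tanur fever: 0.28 × (1 − 0.26) × 0.91 × 0.35 × 0.64 = 0.042236
  Koren fever: 0.24 × (1 − 0.65) × 0.74 × 0.82 × 0.58 = 0.029563
Marginal likelihood of the evidence = 0.085414.
P(Velos fever | evidence) = 0.013615 / 0.085414 ≈ 0.159.

0.159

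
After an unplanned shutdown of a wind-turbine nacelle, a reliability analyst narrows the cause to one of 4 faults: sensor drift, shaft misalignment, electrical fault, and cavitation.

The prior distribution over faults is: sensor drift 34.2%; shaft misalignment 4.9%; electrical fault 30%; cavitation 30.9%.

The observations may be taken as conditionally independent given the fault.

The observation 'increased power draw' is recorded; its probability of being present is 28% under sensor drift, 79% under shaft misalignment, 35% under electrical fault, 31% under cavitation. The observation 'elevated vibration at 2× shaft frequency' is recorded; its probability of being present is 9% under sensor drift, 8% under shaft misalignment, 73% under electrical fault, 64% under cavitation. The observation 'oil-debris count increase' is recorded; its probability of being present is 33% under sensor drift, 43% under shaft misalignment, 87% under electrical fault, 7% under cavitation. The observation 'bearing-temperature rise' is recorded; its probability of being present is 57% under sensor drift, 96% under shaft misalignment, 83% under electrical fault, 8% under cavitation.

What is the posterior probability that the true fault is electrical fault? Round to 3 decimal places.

0.945

Multiply each prior by the joint likelihood of the evidence pattern:
  sensor drift: 0.342 × 0.28 × 0.09 × 0.33 × 0.57 = 0.0016211
  shaft misalignment: 0.049 × 0.79 × 0.08 × 0.43 × 0.96 = 0.0012784
  electrical fault: 0.300 × 0.35 × 0.73 × 0.87 × 0.83 = 0.055349
  cavitation: 0.309 × 0.31 × 0.64 × 0.07 × 0.08 = 0.00034331
Normalizing constant Z = 0.0016211 + 0.0012784 + 0.055349 + 0.00034331 = 0.058592.
P(electrical fault | evidence) = 0.055349 / 0.058592 ≈ 0.945.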